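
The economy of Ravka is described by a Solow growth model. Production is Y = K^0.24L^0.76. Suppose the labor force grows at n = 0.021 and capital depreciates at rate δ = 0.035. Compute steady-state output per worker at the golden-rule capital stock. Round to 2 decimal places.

y_gold ≈ 1.58

The effective depreciation rate is n + δ = 0.021 + 0.035 = 0.056.
Maximizing c = f(k) − (n+δ)·k gives f'(k) = n+δ, i.e. 0.24·k^(0.24−1) = 0.056, so k_gold = (0.24/0.056)^(1/0.76) ≈ 6.7859.
Output: y_gold = k_gold^0.24 = 6.7859^0.24 ≈ 1.5834.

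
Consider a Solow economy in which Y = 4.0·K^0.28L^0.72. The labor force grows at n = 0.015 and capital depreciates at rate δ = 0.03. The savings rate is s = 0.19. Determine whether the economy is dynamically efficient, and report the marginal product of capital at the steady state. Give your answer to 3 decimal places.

Break-even investment rate: n + δ = 0.015 + 0.03 = 0.045.
Steady-state k*: s·A·k^0.28 = 0.045·k gives k* = (0.19·4.0/0.045)^(1/0.72) ≈ 50.6992.
MPK = 0.28·4.0·50.6992^(-0.72) ≈ 0.0663.
MPK > n+δ = 0.045, so the economy is dynamically efficient (under-saving).

dynamically efficient; MPK ≈ 0.066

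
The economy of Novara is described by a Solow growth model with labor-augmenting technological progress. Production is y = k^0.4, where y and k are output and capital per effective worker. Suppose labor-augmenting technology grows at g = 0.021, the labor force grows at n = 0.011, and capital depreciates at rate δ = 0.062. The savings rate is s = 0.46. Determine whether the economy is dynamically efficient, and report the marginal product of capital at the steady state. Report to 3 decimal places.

dynamically inefficient; MPK ≈ 0.082

n + g + δ = 0.011 + 0.021 + 0.062 = 0.094.
Steady-state k*: s·k^0.4 = 0.094·k gives k* = (0.46/0.094)^(1/0.6) ≈ 14.1053.
MPK = 0.4·14.1053^(-0.6) ≈ 0.0817.
MPK < n+g+δ = 0.094, so the economy is dynamically inefficient (over-saving).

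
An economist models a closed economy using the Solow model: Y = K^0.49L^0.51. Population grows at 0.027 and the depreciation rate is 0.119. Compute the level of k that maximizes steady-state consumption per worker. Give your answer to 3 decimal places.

Break-even investment rate: n + δ = 0.027 + 0.119 = 0.146.
At the golden rule the marginal product of capital equals n+δ: 0.49·k^(0.49−1) = 0.146. Solving, k_gold = (0.49/0.146)^(1/0.51) ≈ 10.7415.

k_gold ≈ 10.742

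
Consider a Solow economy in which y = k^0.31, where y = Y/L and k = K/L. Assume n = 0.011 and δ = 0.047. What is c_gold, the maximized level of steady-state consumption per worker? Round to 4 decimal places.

The effective depreciation rate is n + δ = 0.011 + 0.047 = 0.058.
Setting f'(k) = n+δ gives 0.31·k^(0.31−1) = 0.058, hence k_gold = (0.31/0.058)^(1/0.69) ≈ 11.3495.
y_gold = 11.3495^0.31 ≈ 2.1235.
c_gold = y_gold − (n+δ)·k_gold = 2.1235 − 0.058·11.3495 ≈ 1.4652.

c_gold ≈ 1.4652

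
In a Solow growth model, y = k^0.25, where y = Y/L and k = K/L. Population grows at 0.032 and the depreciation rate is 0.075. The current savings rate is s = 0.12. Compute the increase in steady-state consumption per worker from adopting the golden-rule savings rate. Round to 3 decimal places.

Break-even investment rate: n + δ = 0.032 + 0.075 = 0.107.
Current steady state (s = 0.12): k* = (0.12/0.107)^(1/0.75) ≈ 1.1652, y* = 1.1652^0.25 ≈ 1.0390, c* = (1−0.12)·1.0390 ≈ 0.9143.
Maximizing c = f(k) − (n+δ)·k gives f'(k) = n+δ, i.e. 0.25·k^(0.25−1) = 0.107, so k_gold = (0.25/0.107)^(1/0.75) ≈ 3.1003.
y_gold = 3.1003^0.25 ≈ 1.3269, c_gold = y_gold − 0.107·k_gold ≈ 0.9952.
Gain: Δc = 0.9952 − 0.9143 ≈ 0.0809.

Δc ≈ 0.081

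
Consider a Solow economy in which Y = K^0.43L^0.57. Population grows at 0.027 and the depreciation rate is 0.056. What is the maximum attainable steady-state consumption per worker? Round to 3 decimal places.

c_gold ≈ 1.972

Capital per worker breaks even when investment replaces (n + δ)·k; here n + δ = 0.083.
Maximizing c = f(k) − (n+δ)·k gives f'(k) = n+δ, i.e. 0.43·k^(0.43−1) = 0.083, so k_gold = (0.43/0.083)^(1/0.57) ≈ 17.9191.
y_gold = 17.9191^0.43 ≈ 3.4588.
c_gold = y_gold − (n+δ)·k_gold = 3.4588 − 0.083·17.9191 ≈ 1.9715.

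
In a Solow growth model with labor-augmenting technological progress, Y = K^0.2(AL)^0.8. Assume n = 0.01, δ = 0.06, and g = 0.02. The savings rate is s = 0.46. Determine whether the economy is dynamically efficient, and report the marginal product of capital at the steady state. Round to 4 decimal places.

dynamically inefficient; MPK ≈ 0.0391

The effective depreciation rate is n + g + δ = 0.01 + 0.02 + 0.06 = 0.09.
Steady-state k*: s·k^0.2 = 0.09·k gives k* = (0.46/0.09)^(1/0.8) ≈ 7.6850.
MPK = 0.2·7.6850^(-0.8) ≈ 0.0391.
MPK < n+g+δ = 0.09, so the economy is dynamically inefficient (over-saving).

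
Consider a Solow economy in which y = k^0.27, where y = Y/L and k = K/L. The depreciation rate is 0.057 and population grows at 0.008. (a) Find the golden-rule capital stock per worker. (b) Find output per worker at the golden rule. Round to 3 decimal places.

(a) k_gold ≈ 7.034; (b) y_gold ≈ 1.693

The effective depreciation rate is n + δ = 0.008 + 0.057 = 0.065.
At the golden rule the marginal product of capital equals n+δ: 0.27·k^(0.27−1) = 0.065. Solving, k_gold = (0.27/0.065)^(1/0.73) ≈ 7.0338.
y_gold = 7.0338^0.27 ≈ 1.6933.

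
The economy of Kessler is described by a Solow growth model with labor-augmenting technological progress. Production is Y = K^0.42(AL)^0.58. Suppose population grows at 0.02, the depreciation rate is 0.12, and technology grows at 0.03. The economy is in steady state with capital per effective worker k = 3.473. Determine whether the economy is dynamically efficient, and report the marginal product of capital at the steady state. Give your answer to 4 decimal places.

dynamically efficient; MPK ≈ 0.2040

n + g + δ = 0.02 + 0.03 + 0.12 = 0.17.
MPK = 0.42·k^(0.42−1) = 0.42·3.473^(-0.58) ≈ 0.2040.
MPK > 0.17, so the economy is dynamically efficient (under-saving).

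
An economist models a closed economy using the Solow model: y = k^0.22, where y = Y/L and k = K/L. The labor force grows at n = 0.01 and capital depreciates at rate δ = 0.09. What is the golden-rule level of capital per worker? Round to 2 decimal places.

k_gold ≈ 2.75

The effective depreciation rate is n + δ = 0.01 + 0.09 = 0.1.
Maximizing c = f(k) − (n+δ)·k gives f'(k) = n+δ, i.e. 0.22·k^(0.22−1) = 0.1, so k_gold = (0.22/0.1)^(1/0.78) ≈ 2.7479.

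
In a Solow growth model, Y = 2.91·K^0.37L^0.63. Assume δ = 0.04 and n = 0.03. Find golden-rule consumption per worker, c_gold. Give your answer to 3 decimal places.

Break-even investment rate: n + δ = 0.03 + 0.04 = 0.07.
Maximizing c = f(k) − (n+δ)·k gives f'(k) = n+δ, i.e. 0.37·2.91·k^(0.37−1) = 0.07, so k_gold = (0.37·2.91/0.07)^(1/0.63) ≈ 76.5811.
y_gold = 2.91·76.5811^0.37 ≈ 14.4883.
c_gold = y_gold − (n+δ)·k_gold = 14.4883 − 0.07·76.5811 ≈ 9.1276.

c_gold ≈ 9.128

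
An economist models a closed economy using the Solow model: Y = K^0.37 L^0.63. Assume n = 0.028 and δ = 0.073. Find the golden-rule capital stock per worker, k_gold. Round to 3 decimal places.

Break-even investment rate: n + δ = 0.028 + 0.073 = 0.101.
Setting f'(k) = n+δ gives 0.37·k^(0.37−1) = 0.101, hence k_gold = (0.37/0.101)^(1/0.63) ≈ 7.8532.

k_gold ≈ 7.853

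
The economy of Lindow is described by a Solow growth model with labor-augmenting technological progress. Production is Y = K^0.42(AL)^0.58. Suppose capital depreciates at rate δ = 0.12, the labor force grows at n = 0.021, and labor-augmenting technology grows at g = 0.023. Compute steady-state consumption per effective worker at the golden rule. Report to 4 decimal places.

c_gold ≈ 1.1460

n + g + δ = 0.021 + 0.023 + 0.12 = 0.164.
Golden rule sets MPK = n+g+δ: 0.42·k^(0.42−1) = 0.164, so k_gold = (0.42/0.164)^(1/0.58) ≈ 5.0600.
y_gold = 5.0600^0.42 ≈ 1.9758.
c_gold = y_gold − (n+g+δ)·k_gold = 1.9758 − 0.164·5.0600 ≈ 1.1460.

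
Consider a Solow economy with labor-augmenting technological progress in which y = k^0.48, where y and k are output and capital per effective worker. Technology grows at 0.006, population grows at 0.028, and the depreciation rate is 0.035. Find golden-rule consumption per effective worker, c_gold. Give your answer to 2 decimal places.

c_gold ≈ 3.12

The effective depreciation rate is n + g + δ = 0.028 + 0.006 + 0.035 = 0.069.
Setting f'(k) = n+g+δ gives 0.48·k^(0.48−1) = 0.069, hence k_gold = (0.48/0.069)^(1/0.52) ≈ 41.6855.
y_gold = 41.6855^0.48 ≈ 5.9923.
c_gold = y_gold − (n+g+δ)·k_gold = 5.9923 − 0.069·41.6855 ≈ 3.1160.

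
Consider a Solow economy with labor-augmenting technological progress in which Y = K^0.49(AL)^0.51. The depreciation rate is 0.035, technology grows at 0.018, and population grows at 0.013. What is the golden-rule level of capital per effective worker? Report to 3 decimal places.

k_gold ≈ 50.952

Break-even investment rate: n + g + δ = 0.013 + 0.018 + 0.035 = 0.066.
At the golden rule the marginal product of capital equals n+g+δ: 0.49·k^(0.49−1) = 0.066. Solving, k_gold = (0.49/0.066)^(1/0.51) ≈ 50.9520.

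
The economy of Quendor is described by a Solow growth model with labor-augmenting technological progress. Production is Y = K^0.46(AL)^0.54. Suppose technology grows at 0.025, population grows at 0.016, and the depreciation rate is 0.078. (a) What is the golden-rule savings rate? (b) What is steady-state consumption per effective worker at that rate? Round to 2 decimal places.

(a) s_gold = 0.46; (b) c_gold ≈ 1.71

Capital per effective worker breaks even when investment replaces (n + g + δ)·k; here n + g + δ = 0.119.
For Cobb-Douglas, s_gold equals capital's share: s_gold = 0.46.
Maximizing c = f(k) − (n+g+δ)·k gives f'(k) = n+g+δ, i.e. 0.46·k^(0.46−1) = 0.119, so k_gold = (0.46/0.119)^(1/0.54) ≈ 12.2300.
y_gold = 12.2300^0.46 ≈ 3.1639; c_gold = (1−0.46)·y_gold ≈ 1.7085.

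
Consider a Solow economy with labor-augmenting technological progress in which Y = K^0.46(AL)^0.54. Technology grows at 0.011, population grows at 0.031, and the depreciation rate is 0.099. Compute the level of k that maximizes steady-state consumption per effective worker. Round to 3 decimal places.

k_gold ≈ 8.933

Capital per effective worker breaks even when investment replaces (n + g + δ)·k; here n + g + δ = 0.141.
Setting f'(k) = n+g+δ gives 0.46·k^(0.46−1) = 0.141, hence k_gold = (0.46/0.141)^(1/0.54) ≈ 8.9330.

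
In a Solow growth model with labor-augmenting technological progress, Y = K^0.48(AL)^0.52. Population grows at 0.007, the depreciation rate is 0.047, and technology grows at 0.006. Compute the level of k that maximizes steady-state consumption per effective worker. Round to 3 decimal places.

k_gold ≈ 54.540

Capital per effective worker breaks even when investment replaces (n + g + δ)·k; here n + g + δ = 0.06.
Setting f'(k) = n+g+δ gives 0.48·k^(0.48−1) = 0.06, hence k_gold = (0.48/0.06)^(1/0.52) ≈ 54.5395.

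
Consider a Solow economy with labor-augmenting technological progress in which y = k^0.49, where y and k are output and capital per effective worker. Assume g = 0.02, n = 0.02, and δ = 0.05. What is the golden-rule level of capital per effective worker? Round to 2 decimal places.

Break-even investment rate: n + g + δ = 0.02 + 0.02 + 0.05 = 0.09.
Golden rule sets MPK = n+g+δ: 0.49·k^(0.49−1) = 0.09, so k_gold = (0.49/0.09)^(1/0.51) ≈ 27.7362.

k_gold ≈ 27.74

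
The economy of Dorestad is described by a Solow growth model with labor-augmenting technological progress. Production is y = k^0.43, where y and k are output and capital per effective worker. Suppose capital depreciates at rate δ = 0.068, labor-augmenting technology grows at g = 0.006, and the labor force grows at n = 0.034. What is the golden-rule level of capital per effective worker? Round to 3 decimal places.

k_gold ≈ 11.290

The effective depreciation rate is n + g + δ = 0.034 + 0.006 + 0.068 = 0.108.
Maximizing c = f(k) − (n+g+δ)·k gives f'(k) = n+g+δ, i.e. 0.43·k^(0.43−1) = 0.108, so k_gold = (0.43/0.108)^(1/0.57) ≈ 11.2904.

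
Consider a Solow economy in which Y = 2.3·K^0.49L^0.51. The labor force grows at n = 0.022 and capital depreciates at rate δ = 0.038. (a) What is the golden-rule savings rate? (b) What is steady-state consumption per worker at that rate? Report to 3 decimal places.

(a) s_gold = 0.490; (b) c_gold ≈ 19.639

The effective depreciation rate is n + δ = 0.022 + 0.038 = 0.06.
For Cobb-Douglas, s_gold equals capital's share: s_gold = 0.49.
Golden rule sets MPK = n+δ: 0.49·2.3·k^(0.49−1) = 0.06, so k_gold = (0.49·2.3/0.06)^(1/0.51) ≈ 314.4803.
y_gold = 2.3·314.4803^0.49 ≈ 38.5078; c_gold = (1−0.49)·y_gold ≈ 19.6390.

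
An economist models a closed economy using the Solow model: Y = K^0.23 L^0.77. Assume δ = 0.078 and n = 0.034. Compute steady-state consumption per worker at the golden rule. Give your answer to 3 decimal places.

c_gold ≈ 0.955

Break-even investment rate: n + δ = 0.034 + 0.078 = 0.112.
Setting f'(k) = n+δ gives 0.23·k^(0.23−1) = 0.112, hence k_gold = (0.23/0.112)^(1/0.77) ≈ 2.5460.
y_gold = 2.5460^0.23 ≈ 1.2398.
c_gold = y_gold − (n+δ)·k_gold = 1.2398 − 0.112·2.5460 ≈ 0.9546.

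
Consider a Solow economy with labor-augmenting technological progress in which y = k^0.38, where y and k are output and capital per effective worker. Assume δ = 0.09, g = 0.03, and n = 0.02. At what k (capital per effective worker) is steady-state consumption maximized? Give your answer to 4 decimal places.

Break-even investment rate: n + g + δ = 0.02 + 0.03 + 0.09 = 0.14.
Golden rule sets MPK = n+g+δ: 0.38·k^(0.38−1) = 0.14, so k_gold = (0.38/0.14)^(1/0.62) ≈ 5.0055.

k_gold ≈ 5.0055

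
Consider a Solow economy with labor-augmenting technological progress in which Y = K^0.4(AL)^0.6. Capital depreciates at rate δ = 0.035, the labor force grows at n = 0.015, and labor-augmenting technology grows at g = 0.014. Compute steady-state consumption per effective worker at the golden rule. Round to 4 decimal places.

The effective depreciation rate is n + g + δ = 0.015 + 0.014 + 0.035 = 0.064.
Setting f'(k) = n+g+δ gives 0.4·k^(0.4−1) = 0.064, hence k_gold = (0.4/0.064)^(1/0.6) ≈ 21.2064.
y_gold = 21.2064^0.4 ≈ 3.3930.
c_gold = y_gold − (n+g+δ)·k_gold = 3.3930 − 0.064·21.2064 ≈ 2.0358.

c_gold ≈ 2.0358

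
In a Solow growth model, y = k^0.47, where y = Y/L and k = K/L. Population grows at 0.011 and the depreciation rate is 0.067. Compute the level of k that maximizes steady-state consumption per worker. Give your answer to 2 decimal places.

Break-even investment rate: n + δ = 0.011 + 0.067 = 0.078.
Golden rule sets MPK = n+δ: 0.47·k^(0.47−1) = 0.078, so k_gold = (0.47/0.078)^(1/0.53) ≈ 29.6281.

k_gold ≈ 29.63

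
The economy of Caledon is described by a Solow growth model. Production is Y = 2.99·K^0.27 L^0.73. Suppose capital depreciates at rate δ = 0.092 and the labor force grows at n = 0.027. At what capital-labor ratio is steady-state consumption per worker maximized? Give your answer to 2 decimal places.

The effective depreciation rate is n + δ = 0.027 + 0.092 = 0.119.
At the golden rule the marginal product of capital equals n+δ: 0.27·2.99·k^(0.27−1) = 0.119. Solving, k_gold = (0.27·2.99/0.119)^(1/0.73) ≈ 13.7729.

k_gold ≈ 13.77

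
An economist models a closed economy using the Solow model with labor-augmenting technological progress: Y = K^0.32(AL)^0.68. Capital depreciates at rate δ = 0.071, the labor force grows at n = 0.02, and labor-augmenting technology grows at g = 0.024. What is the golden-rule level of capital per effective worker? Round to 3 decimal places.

Capital per effective worker breaks even when investment replaces (n + g + δ)·k; here n + g + δ = 0.115.
Setting f'(k) = n+g+δ gives 0.32·k^(0.32−1) = 0.115, hence k_gold = (0.32/0.115)^(1/0.68) ≈ 4.5041.

k_gold ≈ 4.504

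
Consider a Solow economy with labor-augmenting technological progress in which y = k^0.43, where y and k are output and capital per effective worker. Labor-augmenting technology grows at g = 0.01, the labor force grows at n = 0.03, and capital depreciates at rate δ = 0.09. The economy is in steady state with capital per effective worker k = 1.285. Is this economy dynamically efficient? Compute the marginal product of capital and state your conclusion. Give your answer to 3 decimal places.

dynamically efficient; MPK ≈ 0.373

Capital per effective worker breaks even when investment replaces (n + g + δ)·k; here n + g + δ = 0.13.
MPK = 0.43·k^(0.43−1) = 0.43·1.285^(-0.57) ≈ 0.3727.
MPK > 0.13, so the economy is dynamically efficient (under-saving).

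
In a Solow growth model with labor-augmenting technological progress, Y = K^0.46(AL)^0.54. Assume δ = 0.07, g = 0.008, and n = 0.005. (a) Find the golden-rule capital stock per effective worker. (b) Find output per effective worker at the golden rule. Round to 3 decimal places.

n + g + δ = 0.005 + 0.008 + 0.07 = 0.083.
At the golden rule the marginal product of capital equals n+g+δ: 0.46·k^(0.46−1) = 0.083. Solving, k_gold = (0.46/0.083)^(1/0.54) ≈ 23.8333.
y_gold = 23.8333^0.46 ≈ 4.3004.

(a) k_gold ≈ 23.833; (b) y_gold ≈ 4.300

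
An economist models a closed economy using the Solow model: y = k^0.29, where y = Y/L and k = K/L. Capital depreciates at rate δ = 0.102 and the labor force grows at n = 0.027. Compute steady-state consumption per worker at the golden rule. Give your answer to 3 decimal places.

Break-even investment rate: n + δ = 0.027 + 0.102 = 0.129.
Golden rule sets MPK = n+δ: 0.29·k^(0.29−1) = 0.129, so k_gold = (0.29/0.129)^(1/0.71) ≈ 3.1297.
y_gold = 3.1297^0.29 ≈ 1.3922.
c_gold = y_gold − (n+δ)·k_gold = 1.3922 − 0.129·3.1297 ≈ 0.9884.

c_gold ≈ 0.988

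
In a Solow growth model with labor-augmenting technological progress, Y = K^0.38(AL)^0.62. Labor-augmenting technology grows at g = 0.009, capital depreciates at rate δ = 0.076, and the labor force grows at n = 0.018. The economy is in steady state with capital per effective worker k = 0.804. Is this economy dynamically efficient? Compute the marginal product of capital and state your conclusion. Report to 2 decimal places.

dynamically efficient; MPK ≈ 0.44

n + g + δ = 0.018 + 0.009 + 0.076 = 0.103.
MPK = 0.38·k^(0.38−1) = 0.38·0.804^(-0.62) ≈ 0.4350.
MPK > 0.103, so the economy is dynamically efficient (under-saving).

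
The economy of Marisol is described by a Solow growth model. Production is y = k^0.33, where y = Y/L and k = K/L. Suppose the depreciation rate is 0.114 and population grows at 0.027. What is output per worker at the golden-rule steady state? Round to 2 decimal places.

y_gold ≈ 1.52

Capital per worker breaks even when investment replaces (n + δ)·k; here n + δ = 0.141.
Setting f'(k) = n+δ gives 0.33·k^(0.33−1) = 0.141, hence k_gold = (0.33/0.141)^(1/0.67) ≈ 3.5578.
Output: y_gold = k_gold^0.33 = 3.5578^0.33 ≈ 1.5202.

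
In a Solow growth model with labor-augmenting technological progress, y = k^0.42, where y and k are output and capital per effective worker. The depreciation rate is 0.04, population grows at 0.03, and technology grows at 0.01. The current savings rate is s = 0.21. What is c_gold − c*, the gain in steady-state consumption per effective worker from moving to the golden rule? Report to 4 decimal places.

Δc ≈ 0.3381

The effective depreciation rate is n + g + δ = 0.03 + 0.01 + 0.04 = 0.08.
Current steady state (s = 0.21): k* = (0.21/0.08)^(1/0.58) ≈ 5.2800, y* = 5.2800^0.42 ≈ 2.0114, c* = (1−0.21)·2.0114 ≈ 1.5890.
Setting f'(k) = n+g+δ gives 0.42·k^(0.42−1) = 0.08, hence k_gold = (0.42/0.08)^(1/0.58) ≈ 17.4443.
y_gold = 17.4443^0.42 ≈ 3.3227, c_gold = y_gold − 0.08·k_gold ≈ 1.9272.
Gain: Δc = 1.9272 − 1.5890 ≈ 0.3381.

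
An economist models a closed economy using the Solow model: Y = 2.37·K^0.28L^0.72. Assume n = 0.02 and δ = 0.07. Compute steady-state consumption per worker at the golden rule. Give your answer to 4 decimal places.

n + δ = 0.02 + 0.07 = 0.09.
At the golden rule the marginal product of capital equals n+δ: 0.28·2.37·k^(0.28−1) = 0.09. Solving, k_gold = (0.28·2.37/0.09)^(1/0.72) ≈ 16.0357.
y_gold = 2.37·16.0357^0.28 ≈ 5.1543.
c_gold = y_gold − (n+δ)·k_gold = 5.1543 − 0.09·16.0357 ≈ 3.7111.

c_gold ≈ 3.7111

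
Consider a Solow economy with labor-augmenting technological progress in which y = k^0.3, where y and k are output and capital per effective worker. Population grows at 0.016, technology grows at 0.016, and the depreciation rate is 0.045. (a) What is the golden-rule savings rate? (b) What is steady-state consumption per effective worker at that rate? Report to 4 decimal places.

Break-even investment rate: n + g + δ = 0.016 + 0.016 + 0.045 = 0.077.
For Cobb-Douglas, s_gold equals capital's share: s_gold = 0.3.
At the golden rule the marginal product of capital equals n+g+δ: 0.3·k^(0.3−1) = 0.077. Solving, k_gold = (0.3/0.077)^(1/0.7) ≈ 6.9784.
y_gold = 6.9784^0.3 ≈ 1.7911; c_gold = (1−0.3)·y_gold ≈ 1.2538.

(a) s_gold = 0.3000; (b) c_gold ≈ 1.2538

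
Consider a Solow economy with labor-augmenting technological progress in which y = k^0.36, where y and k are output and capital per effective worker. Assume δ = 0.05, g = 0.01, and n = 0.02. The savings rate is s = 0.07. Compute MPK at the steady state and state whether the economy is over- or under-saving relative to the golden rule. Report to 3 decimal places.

under-saving; MPK ≈ 0.411

n + g + δ = 0.02 + 0.01 + 0.05 = 0.08.
Steady-state k*: s·k^0.36 = 0.08·k gives k* = (0.07/0.08)^(1/0.64) ≈ 0.8117.
MPK = 0.36·0.8117^(-0.64) ≈ 0.4114.
MPK > n+g+δ = 0.08, so the economy is dynamically efficient (under-saving).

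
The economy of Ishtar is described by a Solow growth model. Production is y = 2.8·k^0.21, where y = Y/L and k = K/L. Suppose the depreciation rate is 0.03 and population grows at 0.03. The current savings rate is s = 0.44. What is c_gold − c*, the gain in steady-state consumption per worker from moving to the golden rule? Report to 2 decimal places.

The effective depreciation rate is n + δ = 0.03 + 0.03 = 0.06.
Current steady state (s = 0.44): k* = (0.44·2.8/0.06)^(1/0.79) ≈ 45.8502, y* = 2.8·45.8502^0.21 ≈ 6.2523, c* = (1−0.44)·6.2523 ≈ 3.5013.
Maximizing c = f(k) − (n+δ)·k gives f'(k) = n+δ, i.e. 0.21·2.8·k^(0.21−1) = 0.06, so k_gold = (0.21·2.8/0.06)^(1/0.79) ≈ 17.9770.
y_gold = 2.8·17.9770^0.21 ≈ 5.1363, c_gold = y_gold − 0.06·k_gold ≈ 4.0577.
Gain: Δc = 4.0577 − 3.5013 ≈ 0.5564.

Δc ≈ 0.56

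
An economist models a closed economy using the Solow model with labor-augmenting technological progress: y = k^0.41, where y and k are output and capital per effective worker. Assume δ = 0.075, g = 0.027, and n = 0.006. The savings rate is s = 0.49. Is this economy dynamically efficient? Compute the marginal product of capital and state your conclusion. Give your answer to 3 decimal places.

Break-even investment rate: n + g + δ = 0.006 + 0.027 + 0.075 = 0.108.
Steady-state k*: s·k^0.41 = 0.108·k gives k* = (0.49/0.108)^(1/0.59) ≈ 12.9770.
MPK = 0.41·12.9770^(-0.59) ≈ 0.0904.
MPK < n+g+δ = 0.108, so the economy is dynamically inefficient (over-saving).

dynamically inefficient; MPK ≈ 0.090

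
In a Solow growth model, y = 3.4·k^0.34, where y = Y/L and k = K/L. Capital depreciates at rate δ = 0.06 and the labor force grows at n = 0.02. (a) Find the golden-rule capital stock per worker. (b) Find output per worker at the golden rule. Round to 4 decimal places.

(a) k_gold ≈ 57.1973; (b) y_gold ≈ 13.4582

n + δ = 0.02 + 0.06 = 0.08.
Setting f'(k) = n+δ gives 0.34·3.4·k^(0.34−1) = 0.08, hence k_gold = (0.34·3.4/0.08)^(1/0.66) ≈ 57.1973.
y_gold = 3.4·57.1973^0.34 ≈ 13.4582.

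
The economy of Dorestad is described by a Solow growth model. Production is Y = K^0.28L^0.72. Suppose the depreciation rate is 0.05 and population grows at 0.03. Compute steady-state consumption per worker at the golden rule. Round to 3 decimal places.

The effective depreciation rate is n + δ = 0.03 + 0.05 = 0.08.
Golden rule sets MPK = n+δ: 0.28·k^(0.28−1) = 0.08, so k_gold = (0.28/0.08)^(1/0.72) ≈ 5.6971.
y_gold = 5.6971^0.28 ≈ 1.6277.
c_gold = y_gold − (n+δ)·k_gold = 1.6277 − 0.08·5.6971 ≈ 1.1720.

c_gold ≈ 1.172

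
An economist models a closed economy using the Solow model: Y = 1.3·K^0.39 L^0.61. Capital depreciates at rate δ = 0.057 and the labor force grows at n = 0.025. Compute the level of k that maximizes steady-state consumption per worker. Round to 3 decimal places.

k_gold ≈ 19.817

Capital per worker breaks even when investment replaces (n + δ)·k; here n + δ = 0.082.
Golden rule sets MPK = n+δ: 0.39·1.3·k^(0.39−1) = 0.082, so k_gold = (0.39·1.3/0.082)^(1/0.61) ≈ 19.8171.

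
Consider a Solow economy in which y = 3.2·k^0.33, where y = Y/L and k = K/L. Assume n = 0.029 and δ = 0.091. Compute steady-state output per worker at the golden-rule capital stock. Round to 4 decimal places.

y_gold ≈ 9.3399

Break-even investment rate: n + δ = 0.029 + 0.091 = 0.12.
Golden rule sets MPK = n+δ: 0.33·3.2·k^(0.33−1) = 0.12, so k_gold = (0.33·3.2/0.12)^(1/0.67) ≈ 25.6848.
Output: y_gold = 3.2·k_gold^0.33 = 3.2·25.6848^0.33 ≈ 9.3399.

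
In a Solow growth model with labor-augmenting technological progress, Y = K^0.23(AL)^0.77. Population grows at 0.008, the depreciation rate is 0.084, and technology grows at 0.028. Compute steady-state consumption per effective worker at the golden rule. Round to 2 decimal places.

Break-even investment rate: n + g + δ = 0.008 + 0.028 + 0.084 = 0.12.
Golden rule sets MPK = n+g+δ: 0.23·k^(0.23−1) = 0.12, so k_gold = (0.23/0.12)^(1/0.77) ≈ 2.3278.
y_gold = 2.3278^0.23 ≈ 1.2145.
c_gold = y_gold − (n+g+δ)·k_gold = 1.2145 − 0.12·2.3278 ≈ 0.9352.

c_gold ≈ 0.94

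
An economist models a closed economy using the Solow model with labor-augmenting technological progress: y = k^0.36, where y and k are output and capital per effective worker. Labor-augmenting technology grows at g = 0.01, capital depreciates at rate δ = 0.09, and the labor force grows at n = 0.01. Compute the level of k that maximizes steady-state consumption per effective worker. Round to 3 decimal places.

Capital per effective worker breaks even when investment replaces (n + g + δ)·k; here n + g + δ = 0.11.
Setting f'(k) = n+g+δ gives 0.36·k^(0.36−1) = 0.11, hence k_gold = (0.36/0.11)^(1/0.64) ≈ 6.3760.

k_gold ≈ 6.376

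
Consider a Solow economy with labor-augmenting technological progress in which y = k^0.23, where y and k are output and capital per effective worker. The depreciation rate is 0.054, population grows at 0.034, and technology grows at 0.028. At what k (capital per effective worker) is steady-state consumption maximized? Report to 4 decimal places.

k_gold ≈ 2.4326

Capital per effective worker breaks even when investment replaces (n + g + δ)·k; here n + g + δ = 0.116.
Setting f'(k) = n+g+δ gives 0.23·k^(0.23−1) = 0.116, hence k_gold = (0.23/0.116)^(1/0.77) ≈ 2.4326.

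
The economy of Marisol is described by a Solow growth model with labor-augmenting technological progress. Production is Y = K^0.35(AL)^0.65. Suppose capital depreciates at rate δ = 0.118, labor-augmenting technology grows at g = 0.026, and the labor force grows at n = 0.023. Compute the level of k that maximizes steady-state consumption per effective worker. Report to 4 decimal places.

k_gold ≈ 3.1217

Break-even investment rate: n + g + δ = 0.023 + 0.026 + 0.118 = 0.167.
Maximizing c = f(k) − (n+g+δ)·k gives f'(k) = n+g+δ, i.e. 0.35·k^(0.35−1) = 0.167, so k_gold = (0.35/0.167)^(1/0.65) ≈ 3.1217.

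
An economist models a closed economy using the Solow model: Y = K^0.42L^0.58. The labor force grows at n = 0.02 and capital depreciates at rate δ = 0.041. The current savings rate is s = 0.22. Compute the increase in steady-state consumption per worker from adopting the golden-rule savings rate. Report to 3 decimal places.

Δc ≈ 0.371

The effective depreciation rate is n + δ = 0.02 + 0.041 = 0.061.
Current steady state (s = 0.22): k* = (0.22/0.061)^(1/0.58) ≈ 9.1307, y* = 9.1307^0.42 ≈ 2.5317, c* = (1−0.22)·2.5317 ≈ 1.9747.
Setting f'(k) = n+δ gives 0.42·k^(0.42−1) = 0.061, hence k_gold = (0.42/0.061)^(1/0.58) ≈ 27.8412.
y_gold = 27.8412^0.42 ≈ 4.0436, c_gold = y_gold − 0.061·k_gold ≈ 2.3453.
Gain: Δc = 2.3453 − 1.9747 ≈ 0.3706.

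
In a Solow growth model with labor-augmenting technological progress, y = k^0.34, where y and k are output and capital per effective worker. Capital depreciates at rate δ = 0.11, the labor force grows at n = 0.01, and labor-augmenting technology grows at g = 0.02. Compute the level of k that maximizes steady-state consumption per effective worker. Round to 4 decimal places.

k_gold ≈ 3.8359

n + g + δ = 0.01 + 0.02 + 0.11 = 0.14.
Setting f'(k) = n+g+δ gives 0.34·k^(0.34−1) = 0.14, hence k_gold = (0.34/0.14)^(1/0.66) ≈ 3.8359.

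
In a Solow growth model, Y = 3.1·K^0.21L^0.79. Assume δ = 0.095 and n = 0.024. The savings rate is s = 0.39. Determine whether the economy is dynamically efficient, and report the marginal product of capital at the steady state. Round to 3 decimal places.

dynamically inefficient; MPK ≈ 0.064

Capital per worker breaks even when investment replaces (n + δ)·k; here n + δ = 0.119.
Steady-state k*: s·A·k^0.21 = 0.119·k gives k* = (0.39·3.1/0.119)^(1/0.79) ≈ 18.8162.
MPK = 0.21·3.1·18.8162^(-0.79) ≈ 0.0641.
MPK < n+δ = 0.119, so the economy is dynamically inefficient (over-saving).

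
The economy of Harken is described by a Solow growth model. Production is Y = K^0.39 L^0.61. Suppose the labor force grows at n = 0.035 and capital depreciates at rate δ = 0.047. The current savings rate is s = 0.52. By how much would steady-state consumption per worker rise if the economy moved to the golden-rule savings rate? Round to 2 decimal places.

Break-even investment rate: n + δ = 0.035 + 0.047 = 0.082.
Current steady state (s = 0.52): k* = (0.52/0.082)^(1/0.61) ≈ 20.6569, y* = 20.6569^0.39 ≈ 3.2574, c* = (1−0.52)·3.2574 ≈ 1.5636.
At the golden rule the marginal product of capital equals n+δ: 0.39·k^(0.39−1) = 0.082. Solving, k_gold = (0.39/0.082)^(1/0.61) ≈ 12.8898.
y_gold = 12.8898^0.39 ≈ 2.7102, c_gold = y_gold − 0.082·k_gold ≈ 1.6532.
Gain: Δc = 1.6532 − 1.5636 ≈ 0.0896.

Δc ≈ 0.09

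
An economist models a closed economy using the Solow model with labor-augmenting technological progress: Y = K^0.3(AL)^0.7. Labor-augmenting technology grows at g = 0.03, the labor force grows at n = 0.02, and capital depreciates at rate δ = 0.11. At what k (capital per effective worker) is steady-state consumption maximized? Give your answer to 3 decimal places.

k_gold ≈ 2.455

n + g + δ = 0.02 + 0.03 + 0.11 = 0.16.
At the golden rule the marginal product of capital equals n+g+δ: 0.3·k^(0.3−1) = 0.16. Solving, k_gold = (0.3/0.16)^(1/0.7) ≈ 2.4547.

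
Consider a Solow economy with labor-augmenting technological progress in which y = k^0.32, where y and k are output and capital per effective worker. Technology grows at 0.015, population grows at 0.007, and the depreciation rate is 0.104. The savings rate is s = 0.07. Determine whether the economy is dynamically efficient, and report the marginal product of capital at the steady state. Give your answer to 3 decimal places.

dynamically efficient; MPK ≈ 0.576

Capital per effective worker breaks even when investment replaces (n + g + δ)·k; here n + g + δ = 0.126.
Steady-state k*: s·k^0.32 = 0.126·k gives k* = (0.07/0.126)^(1/0.68) ≈ 0.4213.
MPK = 0.32·0.4213^(-0.68) ≈ 0.5760.
MPK > n+g+δ = 0.126, so the economy is dynamically efficient (under-saving).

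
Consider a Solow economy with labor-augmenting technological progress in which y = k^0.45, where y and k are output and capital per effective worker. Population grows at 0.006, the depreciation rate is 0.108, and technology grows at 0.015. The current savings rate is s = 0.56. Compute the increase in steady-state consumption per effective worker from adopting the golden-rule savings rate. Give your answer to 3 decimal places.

The effective depreciation rate is n + g + δ = 0.006 + 0.015 + 0.108 = 0.129.
Current steady state (s = 0.56): k* = (0.56/0.129)^(1/0.55) ≈ 14.4301, y* = 14.4301^0.45 ≈ 3.3241, c* = (1−0.56)·3.3241 ≈ 1.4626.
Maximizing c = f(k) − (n+g+δ)·k gives f'(k) = n+g+δ, i.e. 0.45·k^(0.45−1) = 0.129, so k_gold = (0.45/0.129)^(1/0.55) ≈ 9.6959.
y_gold = 9.6959^0.45 ≈ 2.7795, c_gold = y_gold − 0.129·k_gold ≈ 1.5287.
Gain: Δc = 1.5287 − 1.4626 ≈ 0.0661.

Δc ≈ 0.066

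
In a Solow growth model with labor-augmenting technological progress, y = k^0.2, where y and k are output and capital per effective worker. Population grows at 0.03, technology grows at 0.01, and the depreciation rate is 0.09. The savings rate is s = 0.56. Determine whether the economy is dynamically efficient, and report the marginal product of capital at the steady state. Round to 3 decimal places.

The effective depreciation rate is n + g + δ = 0.03 + 0.01 + 0.09 = 0.13.
Steady-state k*: s·k^0.2 = 0.13·k gives k* = (0.56/0.13)^(1/0.8) ≈ 6.2059.
MPK = 0.2·6.2059^(-0.8) ≈ 0.0464.
MPK < n+g+δ = 0.13, so the economy is dynamically inefficient (over-saving).

dynamically inefficient; MPK ≈ 0.046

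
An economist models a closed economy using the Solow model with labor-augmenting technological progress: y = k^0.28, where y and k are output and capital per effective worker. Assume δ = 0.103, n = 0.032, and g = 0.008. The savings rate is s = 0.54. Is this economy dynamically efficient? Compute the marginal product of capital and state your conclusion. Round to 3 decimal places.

dynamically inefficient; MPK ≈ 0.074

The effective depreciation rate is n + g + δ = 0.032 + 0.008 + 0.103 = 0.143.
Steady-state k*: s·k^0.28 = 0.143·k gives k* = (0.54/0.143)^(1/0.72) ≈ 6.3310.
MPK = 0.28·6.3310^(-0.72) ≈ 0.0741.
MPK < n+g+δ = 0.143, so the economy is dynamically inefficient (over-saving).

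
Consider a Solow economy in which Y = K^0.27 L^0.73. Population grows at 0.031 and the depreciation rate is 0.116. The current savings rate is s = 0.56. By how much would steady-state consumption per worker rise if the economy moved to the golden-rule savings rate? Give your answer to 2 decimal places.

Break-even investment rate: n + δ = 0.031 + 0.116 = 0.147.
Current steady state (s = 0.56): k* = (0.56/0.147)^(1/0.73) ≈ 6.2476, y* = 6.2476^0.27 ≈ 1.6400, c* = (1−0.56)·1.6400 ≈ 0.7216.
Setting f'(k) = n+δ gives 0.27·k^(0.27−1) = 0.147, hence k_gold = (0.27/0.147)^(1/0.73) ≈ 2.2999.
y_gold = 2.2999^0.27 ≈ 1.2522, c_gold = y_gold − 0.147·k_gold ≈ 0.9141.
Gain: Δc = 0.9141 − 0.7216 ≈ 0.1925.

Δc ≈ 0.19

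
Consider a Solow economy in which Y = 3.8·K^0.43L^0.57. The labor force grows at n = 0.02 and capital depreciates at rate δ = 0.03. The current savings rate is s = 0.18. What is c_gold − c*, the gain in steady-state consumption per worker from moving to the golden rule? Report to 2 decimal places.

Δc ≈ 7.64

Capital per worker breaks even when investment replaces (n + δ)·k; here n + δ = 0.05.
Current steady state (s = 0.18): k* = (0.18·3.8/0.05)^(1/0.57) ≈ 98.4314, y* = 3.8·98.4314^0.43 ≈ 27.3420, c* = (1−0.18)·27.3420 ≈ 22.4205.
At the golden rule the marginal product of capital equals n+δ: 0.43·3.8·k^(0.43−1) = 0.05. Solving, k_gold = (0.43·3.8/0.05)^(1/0.57) ≈ 453.5604.
y_gold = 3.8·453.5604^0.43 ≈ 52.7396, c_gold = y_gold − 0.05·k_gold ≈ 30.0616.
Gain: Δc = 30.0616 − 22.4205 ≈ 7.6411.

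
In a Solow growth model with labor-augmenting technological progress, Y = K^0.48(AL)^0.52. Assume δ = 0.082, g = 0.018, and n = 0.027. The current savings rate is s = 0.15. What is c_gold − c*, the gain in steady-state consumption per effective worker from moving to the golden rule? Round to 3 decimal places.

Break-even investment rate: n + g + δ = 0.027 + 0.018 + 0.082 = 0.127.
Current steady state (s = 0.15): k* = (0.15/0.127)^(1/0.52) ≈ 1.3773, y* = 1.3773^0.48 ≈ 1.1661, c* = (1−0.15)·1.1661 ≈ 0.9912.
Maximizing c = f(k) − (n+g+δ)·k gives f'(k) = n+g+δ, i.e. 0.48·k^(0.48−1) = 0.127, so k_gold = (0.48/0.127)^(1/0.52) ≈ 12.8961.
y_gold = 12.8961^0.48 ≈ 3.4121, c_gold = y_gold − 0.127·k_gold ≈ 1.7743.
Gain: Δc = 1.7743 − 0.9912 ≈ 0.7831.

Δc ≈ 0.783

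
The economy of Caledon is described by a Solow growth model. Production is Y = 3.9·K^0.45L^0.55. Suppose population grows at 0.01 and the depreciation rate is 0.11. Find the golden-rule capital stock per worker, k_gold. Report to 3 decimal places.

The effective depreciation rate is n + δ = 0.01 + 0.11 = 0.12.
At the golden rule the marginal product of capital equals n+δ: 0.45·3.9·k^(0.45−1) = 0.12. Solving, k_gold = (0.45·3.9/0.12)^(1/0.55) ≈ 131.3276.

k_gold ≈ 131.328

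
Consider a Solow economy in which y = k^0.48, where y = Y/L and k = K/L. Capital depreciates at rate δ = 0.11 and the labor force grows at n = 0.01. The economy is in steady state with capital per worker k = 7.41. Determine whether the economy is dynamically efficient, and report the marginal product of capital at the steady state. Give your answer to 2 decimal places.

The effective depreciation rate is n + δ = 0.01 + 0.11 = 0.12.
MPK = 0.48·k^(0.48−1) = 0.48·7.41^(-0.52) ≈ 0.1694.
MPK > 0.12, so the economy is dynamically efficient (under-saving).

dynamically efficient; MPK ≈ 0.17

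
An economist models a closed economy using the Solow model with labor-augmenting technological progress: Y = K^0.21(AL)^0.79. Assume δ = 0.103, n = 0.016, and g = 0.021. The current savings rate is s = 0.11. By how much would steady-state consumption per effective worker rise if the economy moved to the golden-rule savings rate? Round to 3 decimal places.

The effective depreciation rate is n + g + δ = 0.016 + 0.021 + 0.103 = 0.14.
Current steady state (s = 0.11): k* = (0.11/0.14)^(1/0.79) ≈ 0.7369, y* = 0.7369^0.21 ≈ 0.9379, c* = (1−0.11)·0.9379 ≈ 0.8347.
Setting f'(k) = n+g+δ gives 0.21·k^(0.21−1) = 0.14, hence k_gold = (0.21/0.14)^(1/0.79) ≈ 1.6707.
y_gold = 1.6707^0.21 ≈ 1.1138, c_gold = y_gold − 0.14·k_gold ≈ 0.8799.
Gain: Δc = 0.8799 − 0.8347 ≈ 0.0452.

Δc ≈ 0.045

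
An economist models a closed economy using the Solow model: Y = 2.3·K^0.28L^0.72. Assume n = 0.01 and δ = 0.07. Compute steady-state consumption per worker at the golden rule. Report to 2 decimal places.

c_gold ≈ 3.73

Capital per worker breaks even when investment replaces (n + δ)·k; here n + δ = 0.08.
At the golden rule the marginal product of capital equals n+δ: 0.28·2.3·k^(0.28−1) = 0.08. Solving, k_gold = (0.28·2.3/0.08)^(1/0.72) ≈ 18.1155.
y_gold = 2.3·18.1155^0.28 ≈ 5.1759.
c_gold = y_gold − (n+δ)·k_gold = 5.1759 − 0.08·18.1155 ≈ 3.7266.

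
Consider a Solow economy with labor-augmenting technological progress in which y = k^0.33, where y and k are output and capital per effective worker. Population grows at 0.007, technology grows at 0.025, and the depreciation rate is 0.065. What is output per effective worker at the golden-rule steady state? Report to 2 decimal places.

y_gold ≈ 1.83

The effective depreciation rate is n + g + δ = 0.007 + 0.025 + 0.065 = 0.097.
At the golden rule the marginal product of capital equals n+g+δ: 0.33·k^(0.33−1) = 0.097. Solving, k_gold = (0.33/0.097)^(1/0.67) ≈ 6.2179.
Output: y_gold = k_gold^0.33 = 6.2179^0.33 ≈ 1.8277.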